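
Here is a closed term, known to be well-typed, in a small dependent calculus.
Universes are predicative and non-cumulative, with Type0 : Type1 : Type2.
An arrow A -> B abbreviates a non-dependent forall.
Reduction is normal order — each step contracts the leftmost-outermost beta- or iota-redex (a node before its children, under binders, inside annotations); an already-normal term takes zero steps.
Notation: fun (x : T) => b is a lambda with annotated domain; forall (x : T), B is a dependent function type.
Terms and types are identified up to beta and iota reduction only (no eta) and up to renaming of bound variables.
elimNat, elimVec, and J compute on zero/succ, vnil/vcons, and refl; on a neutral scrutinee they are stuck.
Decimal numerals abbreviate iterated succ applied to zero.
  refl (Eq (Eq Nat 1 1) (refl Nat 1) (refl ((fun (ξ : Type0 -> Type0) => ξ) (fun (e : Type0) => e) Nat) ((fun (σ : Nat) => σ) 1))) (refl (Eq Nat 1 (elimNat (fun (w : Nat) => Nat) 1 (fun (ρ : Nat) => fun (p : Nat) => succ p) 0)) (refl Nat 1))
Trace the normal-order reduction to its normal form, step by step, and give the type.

normal-order reduction:
  refl (Eq (Eq Nat 1 1) (refl Nat 1) (refl ((fun (ξ : Type0 -> Type0) => ξ) (fun (e : Type0) => e) Nat) ((fun (σ : Nat) => σ) 1))) (refl (Eq Nat 1 (elimNat (fun (w : Nat) => Nat) 1 (fun (ρ : Nat) => fun (p : Nat) => succ p) 0)) (refl Nat 1))
  ~> refl (Eq (Eq Nat 1 1) (refl Nat 1) (refl ((fun (ξ : Type0) => ξ) Nat) ((fun (e : Nat) => e) 1))) (refl (Eq Nat 1 (elimNat (fun (σ : Nat) => Nat) 1 (fun (w : Nat) => fun (ρ : Nat) => succ ρ) 0)) (refl Nat 1))
  ~> refl (Eq (Eq Nat 1 1) (refl Nat 1) (refl Nat ((fun (ξ : Nat) => ξ) 1))) (refl (Eq Nat 1 (elimNat (fun (e : Nat) => Nat) 1 (fun (σ : Nat) => fun (w : Nat) => succ w) 0)) (refl Nat 1))
  ~> refl (Eq (Eq Nat 1 1) (refl Nat 1) (refl Nat 1)) (refl (Eq Nat 1 (elimNat (fun (ξ : Nat) => Nat) 1 (fun (e : Nat) => fun (σ : Nat) => succ σ) 0)) (refl Nat 1))
  ~> refl (Eq (Eq Nat 1 1) (refl Nat 1) (refl Nat 1)) (refl (Eq Nat 1 1) (refl Nat 1))
type:
  Eq (Eq (Eq Nat 1 1) (refl Nat 1) (refl Nat 1)) (refl (Eq Nat 1 1) (refl Nat 1)) (refl (Eq Nat 1 1) (refl Nat 1))


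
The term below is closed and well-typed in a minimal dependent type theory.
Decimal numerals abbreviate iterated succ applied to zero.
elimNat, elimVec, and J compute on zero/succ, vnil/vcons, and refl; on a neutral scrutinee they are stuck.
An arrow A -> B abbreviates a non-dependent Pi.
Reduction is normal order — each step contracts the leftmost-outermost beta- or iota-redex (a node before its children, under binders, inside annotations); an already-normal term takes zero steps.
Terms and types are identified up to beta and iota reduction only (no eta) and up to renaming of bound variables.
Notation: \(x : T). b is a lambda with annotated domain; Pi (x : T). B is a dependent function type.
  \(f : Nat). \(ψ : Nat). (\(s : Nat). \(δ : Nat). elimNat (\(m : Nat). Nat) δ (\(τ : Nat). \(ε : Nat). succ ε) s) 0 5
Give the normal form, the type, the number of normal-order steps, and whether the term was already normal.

resulting normal form:
  \(f : Nat). \(ψ : Nat). 5
type:
  Nat -> Nat -> Nat
reduction steps (normal order): 3
term was already normal: no
first redex: a beta-redex


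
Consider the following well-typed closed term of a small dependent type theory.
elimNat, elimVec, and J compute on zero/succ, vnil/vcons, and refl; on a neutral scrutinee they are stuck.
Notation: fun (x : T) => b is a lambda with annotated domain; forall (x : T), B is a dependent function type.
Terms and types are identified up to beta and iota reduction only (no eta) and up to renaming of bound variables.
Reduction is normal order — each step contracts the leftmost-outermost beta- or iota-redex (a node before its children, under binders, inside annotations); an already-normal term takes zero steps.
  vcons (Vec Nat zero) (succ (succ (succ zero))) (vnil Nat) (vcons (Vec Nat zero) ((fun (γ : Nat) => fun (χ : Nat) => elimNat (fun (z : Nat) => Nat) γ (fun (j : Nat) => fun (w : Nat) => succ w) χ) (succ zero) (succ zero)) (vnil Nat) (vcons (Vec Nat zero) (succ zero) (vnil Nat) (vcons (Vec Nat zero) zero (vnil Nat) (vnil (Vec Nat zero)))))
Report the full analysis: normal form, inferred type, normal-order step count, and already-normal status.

reduced normal form:
  vcons (Vec Nat zero) (succ (succ (succ zero))) (vnil Nat) (vcons (Vec Nat zero) (succ (succ zero)) (vnil Nat) (vcons (Vec Nat zero) (succ zero) (vnil Nat) (vcons (Vec Nat zero) zero (vnil Nat) (vnil (Vec Nat zero)))))
type:
  Vec (Vec Nat zero) (succ (succ (succ (succ zero))))
normal-order step count: 6
term was already normal: no
first redex: a beta-redex


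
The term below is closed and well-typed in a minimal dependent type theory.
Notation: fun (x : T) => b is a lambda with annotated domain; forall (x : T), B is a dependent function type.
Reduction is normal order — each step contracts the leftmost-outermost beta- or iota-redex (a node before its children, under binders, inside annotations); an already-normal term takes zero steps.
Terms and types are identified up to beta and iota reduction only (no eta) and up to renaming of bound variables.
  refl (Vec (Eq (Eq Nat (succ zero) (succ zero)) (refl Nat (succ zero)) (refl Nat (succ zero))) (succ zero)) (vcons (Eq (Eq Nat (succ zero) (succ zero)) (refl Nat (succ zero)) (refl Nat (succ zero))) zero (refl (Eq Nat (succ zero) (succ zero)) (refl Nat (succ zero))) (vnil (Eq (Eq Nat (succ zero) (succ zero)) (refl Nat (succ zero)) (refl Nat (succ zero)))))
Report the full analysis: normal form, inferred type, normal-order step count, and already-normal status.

reduced normal form:
  refl (Vec (Eq (Eq Nat (succ zero) (succ zero)) (refl Nat (succ zero)) (refl Nat (succ zero))) (succ zero)) (vcons (Eq (Eq Nat (succ zero) (succ zero)) (refl Nat (succ zero)) (refl Nat (succ zero))) zero (refl (Eq Nat (succ zero) (succ zero)) (refl Nat (succ zero))) (vnil (Eq (Eq Nat (succ zero) (succ zero)) (refl Nat (succ zero)) (refl Nat (succ zero)))))
the term's type:
  Eq (Vec (Eq (Eq Nat (succ zero) (succ zero)) (refl Nat (succ zero)) (refl Nat (succ zero))) (succ zero)) (vcons (Eq (Eq Nat (succ zero) (succ zero)) (refl Nat (succ zero)) (refl Nat (succ zero))) zero (refl (Eq Nat (succ zero) (succ zero)) (refl Nat (succ zero))) (vnil (Eq (Eq Nat (succ zero) (succ zero)) (refl Nat (succ zero)) (refl Nat (succ zero))))) (vcons (Eq (Eq Nat (succ zero) (succ zero)) (refl Nat (succ zero)) (refl Nat (succ zero))) zero (refl (Eq Nat (succ zero) (succ zero)) (refl Nat (succ zero))) (vnil (Eq (Eq Nat (succ zero) (succ zero)) (refl Nat (succ zero)) (refl Nat (succ zero)))))
normal-order step count: 0
started in normal form: yes


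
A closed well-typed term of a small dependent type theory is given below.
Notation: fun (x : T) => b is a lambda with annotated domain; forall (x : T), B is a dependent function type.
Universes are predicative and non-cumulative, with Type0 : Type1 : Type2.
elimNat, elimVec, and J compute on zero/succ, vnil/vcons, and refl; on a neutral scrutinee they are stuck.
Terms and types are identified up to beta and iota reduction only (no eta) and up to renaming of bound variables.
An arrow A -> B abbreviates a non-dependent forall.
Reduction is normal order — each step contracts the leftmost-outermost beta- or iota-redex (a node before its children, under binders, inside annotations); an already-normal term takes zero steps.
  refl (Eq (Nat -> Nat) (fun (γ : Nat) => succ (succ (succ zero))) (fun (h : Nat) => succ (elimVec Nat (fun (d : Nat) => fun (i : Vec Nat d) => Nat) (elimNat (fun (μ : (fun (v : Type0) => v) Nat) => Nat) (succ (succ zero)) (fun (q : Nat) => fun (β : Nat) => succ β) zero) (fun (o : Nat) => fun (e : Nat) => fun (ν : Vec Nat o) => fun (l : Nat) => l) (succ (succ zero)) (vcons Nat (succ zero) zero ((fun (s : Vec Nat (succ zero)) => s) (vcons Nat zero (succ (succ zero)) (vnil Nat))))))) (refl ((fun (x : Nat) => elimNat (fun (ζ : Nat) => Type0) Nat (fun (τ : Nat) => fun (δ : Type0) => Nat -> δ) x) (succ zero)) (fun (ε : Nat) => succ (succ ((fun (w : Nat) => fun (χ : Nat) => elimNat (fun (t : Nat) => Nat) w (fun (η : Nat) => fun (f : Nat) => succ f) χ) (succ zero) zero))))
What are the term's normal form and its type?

resulting normal form:
  refl (Eq (Nat -> Nat) (fun (γ : Nat) => succ (succ (succ zero))) (fun (h : Nat) => succ (succ (succ zero)))) (refl (Nat -> Nat) (fun (d : Nat) => succ (succ (succ zero))))
inferred type:
  Eq (Eq (Nat -> Nat) (fun (γ : Nat) => succ (succ (succ zero))) (fun (h : Nat) => succ (succ (succ zero)))) (refl (Nat -> Nat) (fun (d : Nat) => succ (succ (succ zero)))) (refl (Nat -> Nat) (fun (i : Nat) => succ (succ (succ zero))))
observation: normalization takes exactly 21 steps under the normal-order strategy.


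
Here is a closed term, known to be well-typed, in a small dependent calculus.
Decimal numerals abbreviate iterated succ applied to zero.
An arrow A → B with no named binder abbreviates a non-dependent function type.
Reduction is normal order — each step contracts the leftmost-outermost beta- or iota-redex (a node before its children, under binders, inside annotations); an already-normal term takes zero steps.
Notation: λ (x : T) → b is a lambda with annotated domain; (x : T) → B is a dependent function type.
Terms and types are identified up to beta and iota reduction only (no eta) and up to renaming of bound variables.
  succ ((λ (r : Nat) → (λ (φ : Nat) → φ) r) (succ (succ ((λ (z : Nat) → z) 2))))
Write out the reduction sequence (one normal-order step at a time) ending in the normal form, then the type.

normal-order reduction:
  succ ((λ (r : Nat) → (λ (φ : Nat) → φ) r) (succ (succ ((λ (z : Nat) → z) 2))))
  ~> succ ((λ (r : Nat) → r) (succ (succ ((λ (φ : Nat) → φ) 2))))
  ~> succ (succ (succ ((λ (r : Nat) → r) 2)))
  ~> 5
type:
  Nat


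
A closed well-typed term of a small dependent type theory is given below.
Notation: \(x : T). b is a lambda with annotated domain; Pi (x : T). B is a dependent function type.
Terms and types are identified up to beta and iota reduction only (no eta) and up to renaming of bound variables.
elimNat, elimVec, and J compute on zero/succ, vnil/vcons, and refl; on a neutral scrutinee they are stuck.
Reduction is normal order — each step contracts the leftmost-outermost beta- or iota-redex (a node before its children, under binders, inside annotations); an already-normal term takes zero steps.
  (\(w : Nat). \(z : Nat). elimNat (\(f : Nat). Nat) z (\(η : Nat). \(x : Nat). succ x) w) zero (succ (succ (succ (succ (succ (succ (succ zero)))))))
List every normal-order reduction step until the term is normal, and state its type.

normal-order reduction:
  (\(w : Nat). \(z : Nat). elimNat (\(f : Nat). Nat) z (\(η : Nat). \(x : Nat). succ x) w) zero (succ (succ (succ (succ (succ (succ (succ zero)))))))
  ~> (\(w : Nat). elimNat (\(z : Nat). Nat) w (\(f : Nat). \(η : Nat). succ η) zero) (succ (succ (succ (succ (succ (succ (succ zero)))))))
  ~> elimNat (\(w : Nat). Nat) (succ (succ (succ (succ (succ (succ (succ zero))))))) (\(z : Nat). \(f : Nat). succ f) zero
  ~> succ (succ (succ (succ (succ (succ (succ zero))))))
type:
  Nat


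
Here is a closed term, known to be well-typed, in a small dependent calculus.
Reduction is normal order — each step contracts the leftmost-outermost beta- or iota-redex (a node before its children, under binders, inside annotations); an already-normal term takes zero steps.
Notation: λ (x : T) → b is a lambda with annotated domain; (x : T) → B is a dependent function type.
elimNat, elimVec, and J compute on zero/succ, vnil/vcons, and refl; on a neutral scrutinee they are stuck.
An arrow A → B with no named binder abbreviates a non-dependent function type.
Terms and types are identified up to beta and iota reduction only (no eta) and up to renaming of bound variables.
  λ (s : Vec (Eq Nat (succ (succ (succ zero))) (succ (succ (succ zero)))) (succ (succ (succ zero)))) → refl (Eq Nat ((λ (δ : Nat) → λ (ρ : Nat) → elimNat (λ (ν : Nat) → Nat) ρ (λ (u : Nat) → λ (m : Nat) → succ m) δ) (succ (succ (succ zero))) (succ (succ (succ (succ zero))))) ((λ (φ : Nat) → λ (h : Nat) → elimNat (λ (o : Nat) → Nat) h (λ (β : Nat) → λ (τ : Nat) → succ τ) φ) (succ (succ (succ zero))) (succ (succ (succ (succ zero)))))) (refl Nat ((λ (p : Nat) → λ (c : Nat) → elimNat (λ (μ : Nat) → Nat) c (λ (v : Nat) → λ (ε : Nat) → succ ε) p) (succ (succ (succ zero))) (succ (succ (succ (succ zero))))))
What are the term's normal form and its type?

reduced normal form:
  λ (s : Vec (Eq Nat (succ (succ (succ zero))) (succ (succ (succ zero)))) (succ (succ (succ zero)))) → refl (Eq Nat (succ (succ (succ (succ (succ (succ (succ zero))))))) (succ (succ (succ (succ (succ (succ (succ zero)))))))) (refl Nat (succ (succ (succ (succ (succ (succ (succ zero))))))))
inferred type:
  Vec (Eq Nat (succ (succ (succ zero))) (succ (succ (succ zero)))) (succ (succ (succ zero))) → Eq (Eq Nat (succ (succ (succ (succ (succ (succ (succ zero))))))) (succ (succ (succ (succ (succ (succ (succ zero)))))))) (refl Nat (succ (succ (succ (succ (succ (succ (succ zero)))))))) (refl Nat (succ (succ (succ (succ (succ (succ (succ zero))))))))


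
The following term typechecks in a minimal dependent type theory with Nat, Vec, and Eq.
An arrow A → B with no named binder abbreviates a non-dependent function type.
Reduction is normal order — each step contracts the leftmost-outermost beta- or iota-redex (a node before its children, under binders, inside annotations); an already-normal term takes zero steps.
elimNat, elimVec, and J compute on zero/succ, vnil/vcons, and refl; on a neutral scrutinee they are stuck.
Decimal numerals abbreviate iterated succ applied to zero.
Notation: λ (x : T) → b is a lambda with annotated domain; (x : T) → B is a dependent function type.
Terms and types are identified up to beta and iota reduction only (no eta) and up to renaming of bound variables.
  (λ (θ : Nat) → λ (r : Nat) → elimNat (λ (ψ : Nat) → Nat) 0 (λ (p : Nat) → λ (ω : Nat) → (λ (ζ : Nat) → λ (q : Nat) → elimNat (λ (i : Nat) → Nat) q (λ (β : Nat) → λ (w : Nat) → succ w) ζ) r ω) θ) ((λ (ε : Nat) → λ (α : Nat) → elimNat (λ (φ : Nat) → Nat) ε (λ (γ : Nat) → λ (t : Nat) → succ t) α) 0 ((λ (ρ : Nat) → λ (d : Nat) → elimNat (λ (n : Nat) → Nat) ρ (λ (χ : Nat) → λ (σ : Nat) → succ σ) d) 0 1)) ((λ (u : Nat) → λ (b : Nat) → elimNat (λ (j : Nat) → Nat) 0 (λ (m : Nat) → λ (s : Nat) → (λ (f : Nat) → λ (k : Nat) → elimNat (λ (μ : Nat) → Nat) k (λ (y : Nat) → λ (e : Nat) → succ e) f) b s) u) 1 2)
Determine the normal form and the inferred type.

normal form:
  2
inferred type:
  Nat
observation: reduction starts at a beta-redex, and 42 normal-order steps reach the normal form.


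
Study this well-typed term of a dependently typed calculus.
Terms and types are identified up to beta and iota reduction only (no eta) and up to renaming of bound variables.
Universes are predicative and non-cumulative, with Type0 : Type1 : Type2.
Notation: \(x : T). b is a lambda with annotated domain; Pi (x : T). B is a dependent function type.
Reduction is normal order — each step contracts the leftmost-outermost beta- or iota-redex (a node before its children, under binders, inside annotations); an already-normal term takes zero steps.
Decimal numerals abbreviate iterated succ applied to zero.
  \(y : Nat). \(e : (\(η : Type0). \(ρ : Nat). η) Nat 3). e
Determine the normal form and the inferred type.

reduced normal form:
  \(y : Nat). \(e : Nat). e
the term's type:
  Pi (y : Nat). Pi (e : Nat). Nat
observation: the first redex contracted is a beta-redex; the normal form is reached in 2 normal-order steps.


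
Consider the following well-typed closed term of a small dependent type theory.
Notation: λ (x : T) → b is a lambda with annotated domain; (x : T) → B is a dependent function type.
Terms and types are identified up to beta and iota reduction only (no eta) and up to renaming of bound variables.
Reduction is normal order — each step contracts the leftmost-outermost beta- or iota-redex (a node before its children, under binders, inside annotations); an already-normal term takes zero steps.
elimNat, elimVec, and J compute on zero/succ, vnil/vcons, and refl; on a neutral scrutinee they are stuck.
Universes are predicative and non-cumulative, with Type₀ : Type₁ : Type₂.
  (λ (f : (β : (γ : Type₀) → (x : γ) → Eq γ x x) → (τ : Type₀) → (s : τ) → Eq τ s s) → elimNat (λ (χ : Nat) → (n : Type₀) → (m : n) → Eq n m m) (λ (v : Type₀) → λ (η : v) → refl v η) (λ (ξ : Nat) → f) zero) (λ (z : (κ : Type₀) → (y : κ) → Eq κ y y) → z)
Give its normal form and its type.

reduced normal form:
  λ (f : Type₀) → λ (β : f) → refl f β
type:
  (f : Type₀) → (β : f) → Eq f β β
observation: 2 normal-order steps separate the term from its normal form.


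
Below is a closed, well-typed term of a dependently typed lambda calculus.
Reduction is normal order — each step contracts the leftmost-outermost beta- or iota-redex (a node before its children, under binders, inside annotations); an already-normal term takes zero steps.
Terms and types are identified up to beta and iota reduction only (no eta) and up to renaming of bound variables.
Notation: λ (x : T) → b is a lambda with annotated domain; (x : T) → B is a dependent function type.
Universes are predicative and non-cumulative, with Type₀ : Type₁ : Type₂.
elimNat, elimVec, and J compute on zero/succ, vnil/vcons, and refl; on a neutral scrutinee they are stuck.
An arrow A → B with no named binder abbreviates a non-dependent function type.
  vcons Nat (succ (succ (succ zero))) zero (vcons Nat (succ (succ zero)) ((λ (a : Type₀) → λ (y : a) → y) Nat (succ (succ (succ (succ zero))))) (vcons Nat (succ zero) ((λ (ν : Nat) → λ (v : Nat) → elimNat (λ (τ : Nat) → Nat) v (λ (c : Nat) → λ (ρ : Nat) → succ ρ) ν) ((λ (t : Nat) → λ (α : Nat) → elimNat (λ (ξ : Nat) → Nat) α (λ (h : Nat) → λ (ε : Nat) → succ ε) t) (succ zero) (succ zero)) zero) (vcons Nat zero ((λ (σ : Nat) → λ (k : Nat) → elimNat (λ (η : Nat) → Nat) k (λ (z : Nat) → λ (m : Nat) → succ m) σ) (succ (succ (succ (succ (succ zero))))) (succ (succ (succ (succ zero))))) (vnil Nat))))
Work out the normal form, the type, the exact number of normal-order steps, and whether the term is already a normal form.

reduced normal form:
  vcons Nat (succ (succ (succ zero))) zero (vcons Nat (succ (succ zero)) (succ (succ (succ (succ zero)))) (vcons Nat (succ zero) (succ (succ zero)) (vcons Nat zero (succ (succ (succ (succ (succ (succ (succ (succ (succ zero))))))))) (vnil Nat))))
inferred type:
  Vec Nat (succ (succ (succ (succ zero))))
steps to reach normal form (normal order): 35
started in normal form: no
first redex: a beta-redex


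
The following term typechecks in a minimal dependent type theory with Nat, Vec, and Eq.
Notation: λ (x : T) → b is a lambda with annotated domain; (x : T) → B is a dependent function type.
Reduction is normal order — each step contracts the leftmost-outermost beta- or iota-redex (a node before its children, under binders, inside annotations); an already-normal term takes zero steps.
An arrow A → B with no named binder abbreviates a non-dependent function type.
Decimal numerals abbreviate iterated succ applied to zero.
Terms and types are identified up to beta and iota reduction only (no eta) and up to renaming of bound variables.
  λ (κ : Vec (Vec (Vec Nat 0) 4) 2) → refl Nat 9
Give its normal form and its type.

normal form:
  λ (κ : Vec (Vec (Vec Nat 0) 4) 2) → refl Nat 9
inferred type:
  Vec (Vec (Vec Nat 0) 4) 2 → Eq Nat 9 9


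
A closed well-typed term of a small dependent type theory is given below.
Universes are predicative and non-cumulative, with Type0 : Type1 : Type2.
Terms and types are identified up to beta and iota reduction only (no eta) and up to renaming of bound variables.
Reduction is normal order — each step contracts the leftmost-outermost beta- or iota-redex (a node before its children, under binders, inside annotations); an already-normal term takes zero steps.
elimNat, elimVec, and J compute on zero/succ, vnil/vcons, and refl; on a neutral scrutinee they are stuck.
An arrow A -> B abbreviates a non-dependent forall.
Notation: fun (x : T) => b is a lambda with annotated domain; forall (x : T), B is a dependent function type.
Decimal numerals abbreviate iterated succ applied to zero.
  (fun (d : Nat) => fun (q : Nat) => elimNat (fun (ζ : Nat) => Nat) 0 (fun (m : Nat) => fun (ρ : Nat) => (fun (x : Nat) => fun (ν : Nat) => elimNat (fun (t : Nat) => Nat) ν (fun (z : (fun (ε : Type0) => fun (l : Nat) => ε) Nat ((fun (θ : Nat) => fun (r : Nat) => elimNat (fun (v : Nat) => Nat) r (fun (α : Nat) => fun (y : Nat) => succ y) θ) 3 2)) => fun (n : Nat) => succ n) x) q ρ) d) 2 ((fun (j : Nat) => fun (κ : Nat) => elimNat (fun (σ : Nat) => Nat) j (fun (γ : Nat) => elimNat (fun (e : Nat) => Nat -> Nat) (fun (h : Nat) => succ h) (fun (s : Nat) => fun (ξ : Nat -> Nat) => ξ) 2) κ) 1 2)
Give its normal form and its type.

reduced normal form:
  6
type:
  Nat
observation: 83 normal-order steps separate the term from its normal form.


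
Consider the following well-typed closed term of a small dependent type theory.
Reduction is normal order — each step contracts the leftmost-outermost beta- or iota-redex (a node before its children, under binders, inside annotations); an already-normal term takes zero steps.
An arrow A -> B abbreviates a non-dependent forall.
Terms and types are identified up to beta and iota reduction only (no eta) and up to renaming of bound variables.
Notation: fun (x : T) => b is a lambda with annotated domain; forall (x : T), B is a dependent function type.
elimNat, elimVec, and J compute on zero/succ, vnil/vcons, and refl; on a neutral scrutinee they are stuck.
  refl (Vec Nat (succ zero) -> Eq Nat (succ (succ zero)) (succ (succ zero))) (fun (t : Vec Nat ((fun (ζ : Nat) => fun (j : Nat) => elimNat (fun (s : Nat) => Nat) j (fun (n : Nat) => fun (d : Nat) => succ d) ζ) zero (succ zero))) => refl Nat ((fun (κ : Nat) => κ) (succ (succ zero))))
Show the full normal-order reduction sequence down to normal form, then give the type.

reduction (normal order):
  refl (Vec Nat (succ zero) -> Eq Nat (succ (succ zero)) (succ (succ zero))) (fun (t : Vec Nat ((fun (ζ : Nat) => fun (j : Nat) => elimNat (fun (s : Nat) => Nat) j (fun (n : Nat) => fun (d : Nat) => succ d) ζ) zero (succ zero))) => refl Nat ((fun (κ : Nat) => κ) (succ (succ zero))))
  ~> refl (Vec Nat (succ zero) -> Eq Nat (succ (succ zero)) (succ (succ zero))) (fun (t : Vec Nat ((fun (ζ : Nat) => elimNat (fun (j : Nat) => Nat) ζ (fun (s : Nat) => fun (n : Nat) => succ n) zero) (succ zero))) => refl Nat ((fun (d : Nat) => d) (succ (succ zero))))
  ~> refl (Vec Nat (succ zero) -> Eq Nat (succ (succ zero)) (succ (succ zero))) (fun (t : Vec Nat (elimNat (fun (ζ : Nat) => Nat) (succ zero) (fun (j : Nat) => fun (s : Nat) => succ s) zero)) => refl Nat ((fun (n : Nat) => n) (succ (succ zero))))
  ~> refl (Vec Nat (succ zero) -> Eq Nat (succ (succ zero)) (succ (succ zero))) (fun (t : Vec Nat (succ zero)) => refl Nat ((fun (ζ : Nat) => ζ) (succ (succ zero))))
  ~> refl (Vec Nat (succ zero) -> Eq Nat (succ (succ zero)) (succ (succ zero))) (fun (t : Vec Nat (succ zero)) => refl Nat (succ (succ zero)))
type:
  Eq (Vec Nat (succ zero) -> Eq Nat (succ (succ zero)) (succ (succ zero))) (fun (t : Vec Nat (succ zero)) => refl Nat (succ (succ zero))) (fun (ζ : Vec Nat (succ zero)) => refl Nat (succ (succ zero)))


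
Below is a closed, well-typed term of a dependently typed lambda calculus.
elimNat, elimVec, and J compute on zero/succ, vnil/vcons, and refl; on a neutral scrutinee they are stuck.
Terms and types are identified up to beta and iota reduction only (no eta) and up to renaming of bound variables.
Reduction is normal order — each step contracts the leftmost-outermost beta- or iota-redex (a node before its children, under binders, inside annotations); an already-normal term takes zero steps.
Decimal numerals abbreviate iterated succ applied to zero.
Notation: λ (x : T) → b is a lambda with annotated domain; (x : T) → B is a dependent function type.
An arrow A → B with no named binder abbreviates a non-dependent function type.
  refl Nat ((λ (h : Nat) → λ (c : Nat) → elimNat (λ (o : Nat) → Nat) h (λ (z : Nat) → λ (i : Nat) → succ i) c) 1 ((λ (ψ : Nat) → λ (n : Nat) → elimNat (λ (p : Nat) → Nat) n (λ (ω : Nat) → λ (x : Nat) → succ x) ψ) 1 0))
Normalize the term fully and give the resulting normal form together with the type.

reduced normal form:
  refl Nat 2
type:
  Eq Nat 2 2


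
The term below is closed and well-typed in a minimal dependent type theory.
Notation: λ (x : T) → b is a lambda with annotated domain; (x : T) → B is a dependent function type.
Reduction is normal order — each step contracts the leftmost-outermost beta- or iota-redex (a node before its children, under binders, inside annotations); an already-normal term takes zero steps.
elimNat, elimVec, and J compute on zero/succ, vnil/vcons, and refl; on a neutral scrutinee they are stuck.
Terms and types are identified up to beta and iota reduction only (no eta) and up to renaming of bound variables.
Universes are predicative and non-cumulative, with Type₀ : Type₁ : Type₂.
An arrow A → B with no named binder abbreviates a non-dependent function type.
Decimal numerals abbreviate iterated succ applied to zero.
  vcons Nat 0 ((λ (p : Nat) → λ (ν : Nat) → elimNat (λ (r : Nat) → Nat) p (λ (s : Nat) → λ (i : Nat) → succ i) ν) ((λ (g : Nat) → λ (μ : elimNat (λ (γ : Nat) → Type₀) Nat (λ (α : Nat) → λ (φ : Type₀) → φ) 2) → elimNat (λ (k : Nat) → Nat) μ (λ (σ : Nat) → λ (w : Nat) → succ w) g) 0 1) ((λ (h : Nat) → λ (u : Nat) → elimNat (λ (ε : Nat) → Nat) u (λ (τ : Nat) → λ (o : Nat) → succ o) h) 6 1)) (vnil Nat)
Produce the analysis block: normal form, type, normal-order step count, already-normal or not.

reduced normal form:
  vcons Nat 0 8 (vnil Nat)
the term's type:
  Vec Nat 1
steps to reach normal form (normal order): 48
term was already normal: no
first contracted redex: a beta-redex


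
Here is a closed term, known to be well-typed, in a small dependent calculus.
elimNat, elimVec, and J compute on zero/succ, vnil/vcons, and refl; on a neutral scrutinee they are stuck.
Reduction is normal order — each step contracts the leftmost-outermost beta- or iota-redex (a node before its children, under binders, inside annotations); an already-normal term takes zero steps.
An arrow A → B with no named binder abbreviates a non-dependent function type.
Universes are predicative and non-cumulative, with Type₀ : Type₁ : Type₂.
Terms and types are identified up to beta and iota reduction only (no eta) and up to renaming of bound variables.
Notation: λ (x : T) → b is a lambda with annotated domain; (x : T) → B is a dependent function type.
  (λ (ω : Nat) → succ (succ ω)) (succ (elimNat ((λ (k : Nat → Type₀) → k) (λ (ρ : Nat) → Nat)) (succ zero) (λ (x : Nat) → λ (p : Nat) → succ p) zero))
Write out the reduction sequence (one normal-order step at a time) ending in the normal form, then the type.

normal-order reduction:
  (λ (ω : Nat) → succ (succ ω)) (succ (elimNat ((λ (k : Nat → Type₀) → k) (λ (ρ : Nat) → Nat)) (succ zero) (λ (x : Nat) → λ (p : Nat) → succ p) zero))
  ~> succ (succ (succ (elimNat ((λ (ω : Nat → Type₀) → ω) (λ (k : Nat) → Nat)) (succ zero) (λ (ρ : Nat) → λ (x : Nat) → succ x) zero)))
  ~> succ (succ (succ (succ zero)))
type:
  Nat


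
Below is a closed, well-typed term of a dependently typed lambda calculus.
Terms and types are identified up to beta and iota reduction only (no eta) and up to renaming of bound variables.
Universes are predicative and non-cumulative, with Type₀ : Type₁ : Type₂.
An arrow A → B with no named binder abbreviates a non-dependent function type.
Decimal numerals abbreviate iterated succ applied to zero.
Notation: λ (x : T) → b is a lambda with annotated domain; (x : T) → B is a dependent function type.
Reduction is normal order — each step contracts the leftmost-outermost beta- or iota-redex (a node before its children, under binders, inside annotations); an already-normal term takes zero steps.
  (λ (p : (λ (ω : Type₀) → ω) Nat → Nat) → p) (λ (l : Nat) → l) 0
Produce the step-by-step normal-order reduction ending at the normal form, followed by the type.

normal-order reduction:
  (λ (p : (λ (ω : Type₀) → ω) Nat → Nat) → p) (λ (l : Nat) → l) 0
  ~> (λ (p : Nat) → p) 0
  ~> 0
inferred type:
  Nat


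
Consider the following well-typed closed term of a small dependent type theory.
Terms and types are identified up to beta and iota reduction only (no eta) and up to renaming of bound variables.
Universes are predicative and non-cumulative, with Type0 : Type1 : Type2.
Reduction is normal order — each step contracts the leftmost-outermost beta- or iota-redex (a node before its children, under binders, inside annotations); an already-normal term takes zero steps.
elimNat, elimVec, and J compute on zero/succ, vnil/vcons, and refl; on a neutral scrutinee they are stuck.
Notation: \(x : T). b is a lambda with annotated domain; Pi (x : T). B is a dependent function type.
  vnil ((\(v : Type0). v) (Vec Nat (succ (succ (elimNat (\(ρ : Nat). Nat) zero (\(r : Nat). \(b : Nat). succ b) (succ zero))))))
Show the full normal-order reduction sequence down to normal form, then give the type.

normal-order reduction sequence:
  vnil ((\(v : Type0). v) (Vec Nat (succ (succ (elimNat (\(ρ : Nat). Nat) zero (\(r : Nat). \(b : Nat). succ b) (succ zero))))))
  ~> vnil (Vec Nat (succ (succ (elimNat (\(v : Nat). Nat) zero (\(ρ : Nat). \(r : Nat). succ r) (succ zero)))))
  ~> vnil (Vec Nat (succ (succ ((\(v : Nat). \(ρ : Nat). succ ρ) zero (elimNat (\(r : Nat). Nat) zero (\(b : Nat). \(z : Nat). succ z) zero)))))
  ~> vnil (Vec Nat (succ (succ ((\(v : Nat). succ v) (elimNat (\(ρ : Nat). Nat) zero (\(r : Nat). \(b : Nat). succ b) zero)))))
  ~> vnil (Vec Nat (succ (succ (succ (elimNat (\(v : Nat). Nat) zero (\(ρ : Nat). \(r : Nat). succ r) zero)))))
  ~> vnil (Vec Nat (succ (succ (succ zero))))
type:
  Vec (Vec Nat (succ (succ (succ zero)))) zero


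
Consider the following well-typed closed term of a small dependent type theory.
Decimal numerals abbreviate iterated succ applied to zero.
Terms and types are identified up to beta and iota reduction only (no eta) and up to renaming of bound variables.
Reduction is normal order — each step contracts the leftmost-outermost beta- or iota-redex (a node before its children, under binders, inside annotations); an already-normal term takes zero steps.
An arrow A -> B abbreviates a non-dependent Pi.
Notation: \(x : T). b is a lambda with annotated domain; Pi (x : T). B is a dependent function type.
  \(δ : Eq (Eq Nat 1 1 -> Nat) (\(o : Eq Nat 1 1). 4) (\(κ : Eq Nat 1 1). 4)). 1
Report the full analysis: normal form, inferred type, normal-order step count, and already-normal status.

reduced normal form:
  \(δ : Eq (Eq Nat 1 1 -> Nat) (\(o : Eq Nat 1 1). 4) (\(κ : Eq Nat 1 1). 4)). 1
the term's type:
  Eq (Eq Nat 1 1 -> Nat) (\(δ : Eq Nat 1 1). 4) (\(o : Eq Nat 1 1). 4) -> Nat
normal-order step count: 0
already normal: yes


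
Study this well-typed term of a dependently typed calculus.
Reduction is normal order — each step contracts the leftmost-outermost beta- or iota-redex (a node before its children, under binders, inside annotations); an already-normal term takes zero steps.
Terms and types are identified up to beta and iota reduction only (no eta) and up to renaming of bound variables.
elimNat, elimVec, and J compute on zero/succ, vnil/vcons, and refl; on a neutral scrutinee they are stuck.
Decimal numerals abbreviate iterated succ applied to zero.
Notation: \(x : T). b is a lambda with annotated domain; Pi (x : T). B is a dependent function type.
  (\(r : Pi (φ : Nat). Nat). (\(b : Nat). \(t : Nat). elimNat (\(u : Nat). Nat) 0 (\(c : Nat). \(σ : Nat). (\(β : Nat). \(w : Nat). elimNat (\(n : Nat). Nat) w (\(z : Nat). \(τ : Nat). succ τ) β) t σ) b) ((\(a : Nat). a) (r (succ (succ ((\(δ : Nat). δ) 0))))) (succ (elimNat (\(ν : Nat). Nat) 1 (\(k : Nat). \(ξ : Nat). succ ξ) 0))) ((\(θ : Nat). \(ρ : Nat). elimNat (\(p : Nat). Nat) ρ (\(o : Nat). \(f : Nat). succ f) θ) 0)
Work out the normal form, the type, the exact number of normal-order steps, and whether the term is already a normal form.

reduced normal form:
  4
type:
  Nat
steps to reach normal form (normal order): 25
started in normal form: no
first contracted redex: a beta-redex


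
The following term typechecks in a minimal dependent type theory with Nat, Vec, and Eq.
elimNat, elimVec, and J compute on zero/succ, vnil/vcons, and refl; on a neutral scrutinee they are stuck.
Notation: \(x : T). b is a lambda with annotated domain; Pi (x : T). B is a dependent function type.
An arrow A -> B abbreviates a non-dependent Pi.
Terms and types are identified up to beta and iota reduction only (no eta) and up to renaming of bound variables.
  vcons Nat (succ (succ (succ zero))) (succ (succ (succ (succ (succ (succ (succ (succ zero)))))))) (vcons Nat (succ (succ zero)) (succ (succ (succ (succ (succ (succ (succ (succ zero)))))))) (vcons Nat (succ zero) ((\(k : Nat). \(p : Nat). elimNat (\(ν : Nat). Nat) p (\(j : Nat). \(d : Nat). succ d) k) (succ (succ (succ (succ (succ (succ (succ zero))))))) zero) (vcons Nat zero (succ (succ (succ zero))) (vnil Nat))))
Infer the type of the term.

the term's type:
  Vec Nat (succ (succ (succ (succ zero))))


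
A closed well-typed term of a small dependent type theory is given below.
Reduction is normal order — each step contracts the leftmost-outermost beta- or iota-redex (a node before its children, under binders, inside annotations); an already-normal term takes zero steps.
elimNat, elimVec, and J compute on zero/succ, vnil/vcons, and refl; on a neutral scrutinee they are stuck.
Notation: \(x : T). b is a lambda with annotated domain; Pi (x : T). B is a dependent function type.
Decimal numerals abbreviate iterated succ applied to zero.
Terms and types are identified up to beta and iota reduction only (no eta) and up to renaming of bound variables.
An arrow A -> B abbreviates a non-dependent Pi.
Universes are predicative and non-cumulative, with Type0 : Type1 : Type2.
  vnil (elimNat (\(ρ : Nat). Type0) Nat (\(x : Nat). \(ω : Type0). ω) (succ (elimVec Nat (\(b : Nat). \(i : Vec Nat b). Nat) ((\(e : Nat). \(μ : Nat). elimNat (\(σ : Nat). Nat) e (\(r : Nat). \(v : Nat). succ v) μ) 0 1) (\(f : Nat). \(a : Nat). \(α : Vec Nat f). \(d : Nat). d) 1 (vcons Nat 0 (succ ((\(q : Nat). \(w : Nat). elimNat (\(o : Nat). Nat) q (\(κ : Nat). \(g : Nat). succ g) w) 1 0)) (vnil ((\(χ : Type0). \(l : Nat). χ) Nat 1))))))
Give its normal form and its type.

resulting normal form:
  vnil Nat
inferred type:
  Vec Nat 0


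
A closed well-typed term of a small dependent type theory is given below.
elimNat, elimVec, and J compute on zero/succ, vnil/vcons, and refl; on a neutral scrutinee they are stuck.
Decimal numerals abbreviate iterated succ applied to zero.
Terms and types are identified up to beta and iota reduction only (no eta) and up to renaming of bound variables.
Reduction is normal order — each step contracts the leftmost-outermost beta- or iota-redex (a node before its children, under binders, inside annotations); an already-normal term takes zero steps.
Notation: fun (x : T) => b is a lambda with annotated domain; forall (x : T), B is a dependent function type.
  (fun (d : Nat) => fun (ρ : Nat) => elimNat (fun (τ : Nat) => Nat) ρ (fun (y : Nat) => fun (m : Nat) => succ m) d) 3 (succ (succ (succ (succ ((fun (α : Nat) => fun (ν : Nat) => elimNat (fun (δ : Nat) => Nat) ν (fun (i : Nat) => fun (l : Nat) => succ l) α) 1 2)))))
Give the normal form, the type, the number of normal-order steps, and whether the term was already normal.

normal form:
  10
inferred type:
  Nat
steps to reach normal form (normal order): 18
already normal: no
first contracted redex: a beta-redex


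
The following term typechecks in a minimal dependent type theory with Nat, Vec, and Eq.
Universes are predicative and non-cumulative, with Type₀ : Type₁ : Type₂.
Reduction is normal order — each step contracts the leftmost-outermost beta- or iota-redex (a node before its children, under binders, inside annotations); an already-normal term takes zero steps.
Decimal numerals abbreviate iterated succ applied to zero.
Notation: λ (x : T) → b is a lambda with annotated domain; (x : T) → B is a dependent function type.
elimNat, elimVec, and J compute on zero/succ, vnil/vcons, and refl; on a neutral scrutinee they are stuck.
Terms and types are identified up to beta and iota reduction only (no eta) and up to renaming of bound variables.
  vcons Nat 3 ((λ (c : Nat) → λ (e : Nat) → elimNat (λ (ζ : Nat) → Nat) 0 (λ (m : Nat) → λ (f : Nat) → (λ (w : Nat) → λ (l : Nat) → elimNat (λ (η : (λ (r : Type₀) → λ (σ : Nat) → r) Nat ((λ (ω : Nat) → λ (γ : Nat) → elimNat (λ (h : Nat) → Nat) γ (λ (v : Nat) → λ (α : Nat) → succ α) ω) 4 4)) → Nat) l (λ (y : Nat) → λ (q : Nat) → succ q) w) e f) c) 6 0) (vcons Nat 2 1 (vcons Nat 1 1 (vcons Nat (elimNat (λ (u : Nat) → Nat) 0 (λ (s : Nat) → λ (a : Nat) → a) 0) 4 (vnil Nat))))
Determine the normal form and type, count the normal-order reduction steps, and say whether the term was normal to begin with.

reduced normal form:
  vcons Nat 3 0 (vcons Nat 2 1 (vcons Nat 1 1 (vcons Nat 0 4 (vnil Nat))))
the term's type:
  Vec Nat 4
reduction steps (normal order): 40
started in normal form: no
first contracted redex: a beta-redex


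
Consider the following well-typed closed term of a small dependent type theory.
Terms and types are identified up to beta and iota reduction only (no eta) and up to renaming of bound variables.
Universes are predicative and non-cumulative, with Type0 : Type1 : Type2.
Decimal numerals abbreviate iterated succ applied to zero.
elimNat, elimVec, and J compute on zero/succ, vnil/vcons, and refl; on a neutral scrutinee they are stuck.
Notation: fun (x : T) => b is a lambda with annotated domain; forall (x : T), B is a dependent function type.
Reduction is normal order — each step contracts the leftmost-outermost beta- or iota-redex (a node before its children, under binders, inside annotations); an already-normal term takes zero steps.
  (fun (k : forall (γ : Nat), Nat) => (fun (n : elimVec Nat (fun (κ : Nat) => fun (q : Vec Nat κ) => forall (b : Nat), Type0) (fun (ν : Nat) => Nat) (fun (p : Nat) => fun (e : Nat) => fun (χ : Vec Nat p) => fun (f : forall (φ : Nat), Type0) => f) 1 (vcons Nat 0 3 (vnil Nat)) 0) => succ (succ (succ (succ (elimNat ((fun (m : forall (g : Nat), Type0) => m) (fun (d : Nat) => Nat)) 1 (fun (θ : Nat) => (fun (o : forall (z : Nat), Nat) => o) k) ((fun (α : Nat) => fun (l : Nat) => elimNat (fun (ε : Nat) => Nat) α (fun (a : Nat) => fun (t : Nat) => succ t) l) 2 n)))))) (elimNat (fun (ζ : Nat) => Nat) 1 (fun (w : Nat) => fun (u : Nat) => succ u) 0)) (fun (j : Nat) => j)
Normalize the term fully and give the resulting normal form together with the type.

reduced normal form:
  5
inferred type:
  Nat
observation: contracting a beta-redex first, the term normalizes in 21 steps.


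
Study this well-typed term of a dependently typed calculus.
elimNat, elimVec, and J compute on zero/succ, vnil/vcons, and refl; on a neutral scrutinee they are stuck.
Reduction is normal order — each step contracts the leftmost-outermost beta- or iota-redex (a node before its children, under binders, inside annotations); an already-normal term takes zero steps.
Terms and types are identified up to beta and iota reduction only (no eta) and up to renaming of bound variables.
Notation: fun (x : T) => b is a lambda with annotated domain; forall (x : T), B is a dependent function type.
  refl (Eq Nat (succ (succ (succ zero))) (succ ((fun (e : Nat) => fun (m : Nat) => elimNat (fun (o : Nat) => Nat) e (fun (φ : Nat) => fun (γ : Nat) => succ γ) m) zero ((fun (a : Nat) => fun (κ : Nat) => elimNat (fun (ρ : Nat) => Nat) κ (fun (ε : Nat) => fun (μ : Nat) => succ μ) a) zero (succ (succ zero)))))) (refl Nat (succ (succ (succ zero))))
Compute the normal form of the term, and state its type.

reduced normal form:
  refl (Eq Nat (succ (succ (succ zero))) (succ (succ (succ zero)))) (refl Nat (succ (succ (succ zero))))
type:
  Eq (Eq Nat (succ (succ (succ zero))) (succ (succ (succ zero)))) (refl Nat (succ (succ (succ zero)))) (refl Nat (succ (succ (succ zero))))
observation: the first redex contracted is a beta-redex; the normal form is reached in 12 normal-order steps.
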